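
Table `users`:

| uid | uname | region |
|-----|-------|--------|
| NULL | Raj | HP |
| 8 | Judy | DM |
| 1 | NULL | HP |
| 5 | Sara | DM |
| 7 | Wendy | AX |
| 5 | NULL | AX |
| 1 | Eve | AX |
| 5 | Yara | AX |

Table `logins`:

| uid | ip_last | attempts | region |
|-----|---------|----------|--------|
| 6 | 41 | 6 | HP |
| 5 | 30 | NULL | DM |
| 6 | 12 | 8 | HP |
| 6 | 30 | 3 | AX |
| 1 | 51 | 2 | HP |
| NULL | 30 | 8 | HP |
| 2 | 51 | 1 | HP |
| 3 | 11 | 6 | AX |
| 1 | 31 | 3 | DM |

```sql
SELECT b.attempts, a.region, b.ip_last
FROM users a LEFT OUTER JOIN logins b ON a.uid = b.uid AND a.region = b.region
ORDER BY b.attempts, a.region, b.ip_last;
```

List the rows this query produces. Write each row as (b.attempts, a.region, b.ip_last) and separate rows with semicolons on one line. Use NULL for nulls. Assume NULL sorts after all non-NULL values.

LEFT JOIN keeps every row from `users`; unmatched rows get NULL for `logins`'s columns.
Matching on a.uid = b.uid AND a.region = b.region. A NULL in a compared column never satisfies the condition.
- a[0] uid=NULL, region=HP → no match; kept with NULLs on the b side.
- a[1] uid=8, region=DM → no match; kept with NULLs on the b side.
- a[2] uid=1, region=HP → 1 match(es) in b → 1 row(s).
- a[3] uid=5, region=DM → 1 match(es) in b → 1 row(s).
- a[4] uid=7, region=AX → no match; kept with NULLs on the b side.
- a[5] uid=5, region=AX → no match; kept with NULLs on the b side.
- a[6] uid=1, region=AX → no match; kept with NULLs on the b side.
- a[7] uid=5, region=AX → no match; kept with NULLs on the b side.
After projecting and ordering:
b.attempts | a.region | b.ip_last
2 | HP | 51
NULL | AX | NULL
NULL | AX | NULL
NULL | AX | NULL
NULL | AX | NULL
NULL | DM | 30
NULL | DM | NULL
NULL | HP | NULL

(2, HP, 51); (NULL, AX, NULL); (NULL, AX, NULL); (NULL, AX, NULL); (NULL, AX, NULL); (NULL, DM, 30); (NULL, DM, NULL); (NULL, HP, NULL)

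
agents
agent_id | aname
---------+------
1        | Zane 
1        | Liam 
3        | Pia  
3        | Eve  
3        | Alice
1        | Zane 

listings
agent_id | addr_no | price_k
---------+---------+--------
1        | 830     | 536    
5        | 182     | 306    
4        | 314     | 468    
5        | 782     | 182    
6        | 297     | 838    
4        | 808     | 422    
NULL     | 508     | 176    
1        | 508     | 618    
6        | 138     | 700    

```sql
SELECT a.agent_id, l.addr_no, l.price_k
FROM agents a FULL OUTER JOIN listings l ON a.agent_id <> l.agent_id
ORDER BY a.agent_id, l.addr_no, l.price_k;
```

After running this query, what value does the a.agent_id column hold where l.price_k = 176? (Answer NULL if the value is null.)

NULL

FULL OUTER JOIN keeps every row from both sides; unmatched rows get NULL for the other side's columns.
Matching on a.agent_id <> l.agent_id. A NULL in a compared column never satisfies the condition.
Matched pairs: 42; unmatched a rows kept: 0; unmatched l rows kept: 1.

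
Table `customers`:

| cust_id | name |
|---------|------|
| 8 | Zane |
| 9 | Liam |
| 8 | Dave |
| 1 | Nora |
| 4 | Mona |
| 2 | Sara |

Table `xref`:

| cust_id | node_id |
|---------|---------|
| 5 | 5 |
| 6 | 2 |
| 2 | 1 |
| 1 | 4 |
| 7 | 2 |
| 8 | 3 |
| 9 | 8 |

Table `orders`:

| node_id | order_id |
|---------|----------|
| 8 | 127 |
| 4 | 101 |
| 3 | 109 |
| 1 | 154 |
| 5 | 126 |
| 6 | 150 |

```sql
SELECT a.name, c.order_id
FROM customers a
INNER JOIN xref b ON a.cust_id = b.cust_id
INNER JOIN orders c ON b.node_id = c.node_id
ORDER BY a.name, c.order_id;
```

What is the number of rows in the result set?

Step 1 — a INNER JOIN b on cust_id → 5 row(s).
Then INNER JOIN `orders c` on node_id: keep only rows whose b.node_id appears in c.
Result: 5 row(s).

5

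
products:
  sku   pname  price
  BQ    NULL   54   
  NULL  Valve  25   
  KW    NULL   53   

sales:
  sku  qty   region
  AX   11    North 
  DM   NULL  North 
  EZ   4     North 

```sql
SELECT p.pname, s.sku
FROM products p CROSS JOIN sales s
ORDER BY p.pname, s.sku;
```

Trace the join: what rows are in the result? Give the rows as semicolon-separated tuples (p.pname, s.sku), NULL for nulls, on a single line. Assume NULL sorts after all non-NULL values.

(Valve, AX); (Valve, DM); (Valve, EZ); (NULL, AX); (NULL, AX); (NULL, DM); (NULL, DM); (NULL, EZ); (NULL, EZ)

CROSS JOIN pairs every row of `products` with every row of `sales`: 3 × 3 = 9 rows.
After projecting and ordering:
p.pname | s.sku
Valve | AX
Valve | DM
Valve | EZ
NULL | AX
NULL | AX
NULL | DM
NULL | DM
NULL | EZ
NULL | EZ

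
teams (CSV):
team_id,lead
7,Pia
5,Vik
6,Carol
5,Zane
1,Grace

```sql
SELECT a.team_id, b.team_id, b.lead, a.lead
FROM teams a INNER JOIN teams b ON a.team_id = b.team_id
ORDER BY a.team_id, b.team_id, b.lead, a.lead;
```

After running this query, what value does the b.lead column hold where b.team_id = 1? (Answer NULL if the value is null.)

Grace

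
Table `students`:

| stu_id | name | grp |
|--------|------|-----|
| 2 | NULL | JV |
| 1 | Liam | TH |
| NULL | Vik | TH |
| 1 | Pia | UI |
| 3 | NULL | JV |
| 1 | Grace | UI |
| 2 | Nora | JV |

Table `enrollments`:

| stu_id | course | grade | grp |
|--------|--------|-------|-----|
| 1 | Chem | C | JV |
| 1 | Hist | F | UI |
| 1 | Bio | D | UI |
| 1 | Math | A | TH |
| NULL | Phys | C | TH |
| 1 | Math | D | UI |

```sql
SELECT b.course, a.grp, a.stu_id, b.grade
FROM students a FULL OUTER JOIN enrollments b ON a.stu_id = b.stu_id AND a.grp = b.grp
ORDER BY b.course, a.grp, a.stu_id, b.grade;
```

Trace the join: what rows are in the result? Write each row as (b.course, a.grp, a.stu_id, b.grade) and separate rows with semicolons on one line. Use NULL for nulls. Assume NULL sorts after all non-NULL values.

FULL OUTER JOIN keeps every row from both sides; unmatched rows get NULL for the other side's columns.
Matching on a.stu_id = b.stu_id AND a.grp = b.grp. A NULL in a compared column never satisfies the condition.
- a row (stu_id=2, grp=JV): no match → kept, b columns NULL.
- a row (stu_id=1, grp=TH): matches 1 b row(s) → 1 output row(s).
- a row (stu_id=NULL, grp=TH): no match → kept, b columns NULL.
- a row (stu_id=1, grp=UI): matches 3 b row(s) → 3 output row(s).
- a row (stu_id=3, grp=JV): no match → kept, b columns NULL.
- a row (stu_id=1, grp=UI): matches 3 b row(s) → 3 output row(s).
- a row (stu_id=2, grp=JV): no match → kept, b columns NULL.
- plus 2 unmatched b row(s), each kept with NULL a columns.

(Bio, UI, 1, D); (Bio, UI, 1, D); (Chem, NULL, NULL, C); (Hist, UI, 1, F); (Hist, UI, 1, F); (Math, TH, 1, A); (Math, UI, 1, D); (Math, UI, 1, D); (Phys, NULL, NULL, C); (NULL, JV, 2, NULL); (NULL, JV, 2, NULL); (NULL, JV, 3, NULL); (NULL, TH, NULL, NULL)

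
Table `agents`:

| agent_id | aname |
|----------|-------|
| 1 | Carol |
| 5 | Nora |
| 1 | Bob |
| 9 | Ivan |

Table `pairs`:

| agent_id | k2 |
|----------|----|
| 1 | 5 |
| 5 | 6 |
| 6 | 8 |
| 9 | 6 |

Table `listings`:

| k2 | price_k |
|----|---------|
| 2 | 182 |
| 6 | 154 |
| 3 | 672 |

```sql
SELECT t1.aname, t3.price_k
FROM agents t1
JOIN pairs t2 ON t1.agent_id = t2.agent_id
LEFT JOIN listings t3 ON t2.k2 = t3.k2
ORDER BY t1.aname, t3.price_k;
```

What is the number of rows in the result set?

Step 1 — t1 INNER JOIN t2 on agent_id → 4 row(s).
Then LEFT JOIN `listings t3` on k2: each of those 4 rows is kept; rows whose t2.k2 has no match in t3 get NULL for t3's columns.
Result: 4 row(s).

4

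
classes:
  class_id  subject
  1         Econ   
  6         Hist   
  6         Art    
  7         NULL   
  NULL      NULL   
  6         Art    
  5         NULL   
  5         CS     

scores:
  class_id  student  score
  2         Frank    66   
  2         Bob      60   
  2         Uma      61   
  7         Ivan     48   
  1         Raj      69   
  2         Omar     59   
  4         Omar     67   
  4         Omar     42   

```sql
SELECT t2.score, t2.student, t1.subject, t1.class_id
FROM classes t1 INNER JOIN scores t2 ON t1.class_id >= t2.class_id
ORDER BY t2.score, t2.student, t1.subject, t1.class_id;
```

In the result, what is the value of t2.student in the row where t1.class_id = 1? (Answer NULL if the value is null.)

INNER JOIN keeps only pairs where the ON condition holds.
Matching on t1.class_id >= t2.class_id. A NULL in a compared column never satisfies the condition.
- t1 (class_id=1) pairs with 1 row(s) of t2.
- t1 (class_id=6) pairs with 7 row(s) of t2.
- t1 (class_id=6) pairs with 7 row(s) of t2.
- t1 (class_id=7) pairs with 8 row(s) of t2.
- t1 (class_id=NULL) has no partner → excluded.
- t1 (class_id=6) pairs with 7 row(s) of t2.
- t1 (class_id=5) pairs with 7 row(s) of t2.
- t1 (class_id=5) pairs with 7 row(s) of t2.

Raj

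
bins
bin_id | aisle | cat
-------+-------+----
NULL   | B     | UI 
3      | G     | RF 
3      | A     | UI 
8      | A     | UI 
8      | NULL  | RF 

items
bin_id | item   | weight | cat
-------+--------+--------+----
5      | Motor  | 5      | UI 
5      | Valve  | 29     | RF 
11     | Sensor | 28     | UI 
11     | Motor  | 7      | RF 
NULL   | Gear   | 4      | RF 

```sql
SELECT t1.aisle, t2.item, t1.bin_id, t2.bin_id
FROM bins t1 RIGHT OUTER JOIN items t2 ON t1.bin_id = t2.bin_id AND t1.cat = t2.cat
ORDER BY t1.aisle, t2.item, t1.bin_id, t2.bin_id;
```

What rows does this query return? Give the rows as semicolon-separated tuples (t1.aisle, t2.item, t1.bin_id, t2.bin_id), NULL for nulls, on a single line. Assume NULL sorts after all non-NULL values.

RIGHT JOIN keeps every row from `items`; unmatched rows get NULL for `bins`'s columns.
Matching on t1.bin_id = t2.bin_id AND t1.cat = t2.cat. A NULL in a compared column never satisfies the condition.
Matched pairs: 0; unmatched t2 rows kept: 5.

(NULL, Gear, NULL, NULL); (NULL, Motor, NULL, 5); (NULL, Motor, NULL, 11); (NULL, Sensor, NULL, 11); (NULL, Valve, NULL, 5)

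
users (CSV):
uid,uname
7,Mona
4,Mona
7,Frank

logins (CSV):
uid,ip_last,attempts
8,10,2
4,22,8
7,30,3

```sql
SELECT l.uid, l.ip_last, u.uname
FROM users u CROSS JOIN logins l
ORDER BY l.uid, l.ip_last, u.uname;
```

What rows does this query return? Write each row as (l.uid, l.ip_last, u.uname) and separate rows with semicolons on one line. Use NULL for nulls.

(4, 22, Frank); (4, 22, Mona); (4, 22, Mona); (7, 30, Frank); (7, 30, Mona); (7, 30, Mona); (8, 10, Frank); (8, 10, Mona); (8, 10, Mona)

CROSS JOIN pairs every row of `users` with every row of `logins`: 3 × 3 = 9 rows.
After projecting and ordering:
l.uid | l.ip_last | u.uname
4 | 22 | Frank
4 | 22 | Mona
4 | 22 | Mona
7 | 30 | Frank
7 | 30 | Mona
7 | 30 | Mona
8 | 10 | Frank
8 | 10 | Mona
8 | 10 | Mona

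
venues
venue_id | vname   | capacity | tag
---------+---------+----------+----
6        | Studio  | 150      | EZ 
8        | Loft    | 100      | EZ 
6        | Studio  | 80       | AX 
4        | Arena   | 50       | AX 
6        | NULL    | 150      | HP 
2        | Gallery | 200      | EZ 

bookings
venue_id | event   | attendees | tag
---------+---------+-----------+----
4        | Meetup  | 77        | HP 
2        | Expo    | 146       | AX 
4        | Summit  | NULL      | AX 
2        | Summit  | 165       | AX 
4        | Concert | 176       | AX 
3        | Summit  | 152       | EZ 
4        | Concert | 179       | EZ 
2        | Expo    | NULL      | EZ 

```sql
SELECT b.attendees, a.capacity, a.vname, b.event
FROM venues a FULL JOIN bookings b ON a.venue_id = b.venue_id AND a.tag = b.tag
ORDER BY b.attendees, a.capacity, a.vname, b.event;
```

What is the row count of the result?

FULL OUTER JOIN keeps every row from both sides; unmatched rows get NULL for the other side's columns.
Matching on a.venue_id = b.venue_id AND a.tag = b.tag.
- a row (venue_id=6, tag=EZ): no match → kept, b columns NULL.
- a row (venue_id=8, tag=EZ): no match → kept, b columns NULL.
- a row (venue_id=6, tag=AX): no match → kept, b columns NULL.
- a row (venue_id=4, tag=AX): matches 2 b row(s) → 2 output row(s).
- a row (venue_id=6, tag=HP): no match → kept, b columns NULL.
- a row (venue_id=2, tag=EZ): matches 1 b row(s) → 1 output row(s).
- 5 b row(s) had no a match → kept, a columns NULL.
Total: 3 matched + 9 padded = 12 rows.

12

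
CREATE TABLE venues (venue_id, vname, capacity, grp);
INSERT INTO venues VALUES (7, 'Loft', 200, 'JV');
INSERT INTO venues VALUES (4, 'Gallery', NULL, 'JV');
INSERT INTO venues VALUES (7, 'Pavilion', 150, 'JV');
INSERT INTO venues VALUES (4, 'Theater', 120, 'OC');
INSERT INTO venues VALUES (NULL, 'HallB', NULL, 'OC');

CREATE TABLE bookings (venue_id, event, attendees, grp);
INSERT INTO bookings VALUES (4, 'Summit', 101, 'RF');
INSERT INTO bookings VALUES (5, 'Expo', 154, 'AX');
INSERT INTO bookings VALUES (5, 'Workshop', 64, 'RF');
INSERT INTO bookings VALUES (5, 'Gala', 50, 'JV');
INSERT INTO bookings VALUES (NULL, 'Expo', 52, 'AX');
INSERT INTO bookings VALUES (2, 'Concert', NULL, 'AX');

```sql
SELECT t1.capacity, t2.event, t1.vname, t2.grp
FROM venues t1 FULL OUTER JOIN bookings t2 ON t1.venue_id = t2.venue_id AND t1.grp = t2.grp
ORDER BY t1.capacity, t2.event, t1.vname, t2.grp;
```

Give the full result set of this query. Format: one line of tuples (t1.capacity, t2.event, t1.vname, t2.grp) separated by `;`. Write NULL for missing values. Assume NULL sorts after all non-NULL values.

(120, NULL, Theater, NULL); (150, NULL, Pavilion, NULL); (200, NULL, Loft, NULL); (NULL, Concert, NULL, AX); (NULL, Expo, NULL, AX); (NULL, Expo, NULL, AX); (NULL, Gala, NULL, JV); (NULL, Summit, NULL, RF); (NULL, Workshop, NULL, RF); (NULL, NULL, Gallery, NULL); (NULL, NULL, HallB, NULL)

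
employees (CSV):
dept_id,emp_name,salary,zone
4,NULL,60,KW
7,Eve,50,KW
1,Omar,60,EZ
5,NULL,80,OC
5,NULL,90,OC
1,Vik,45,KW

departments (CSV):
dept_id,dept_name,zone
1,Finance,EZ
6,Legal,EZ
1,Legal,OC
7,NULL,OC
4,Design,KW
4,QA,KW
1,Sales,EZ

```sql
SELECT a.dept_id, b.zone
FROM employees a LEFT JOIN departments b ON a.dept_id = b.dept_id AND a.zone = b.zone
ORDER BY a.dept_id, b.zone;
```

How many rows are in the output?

8

LEFT JOIN keeps every row from `employees`; unmatched rows get NULL for `departments`'s columns.
Matching on a.dept_id = b.dept_id AND a.zone = b.zone.
- dept_id=4, zone=KW: 2 matching b row(s), so 2 row(s) emitted.
- dept_id=7, zone=KW: no b row matches, row kept with b columns NULL.
- dept_id=1, zone=EZ: 2 matching b row(s), so 2 row(s) emitted.
- dept_id=5, zone=OC: no b row matches, row kept with b columns NULL.
- dept_id=5, zone=OC: no b row matches, row kept with b columns NULL.
- dept_id=1, zone=KW: no b row matches, row kept with b columns NULL.
Total: 4 matched + 4 padded = 8 rows.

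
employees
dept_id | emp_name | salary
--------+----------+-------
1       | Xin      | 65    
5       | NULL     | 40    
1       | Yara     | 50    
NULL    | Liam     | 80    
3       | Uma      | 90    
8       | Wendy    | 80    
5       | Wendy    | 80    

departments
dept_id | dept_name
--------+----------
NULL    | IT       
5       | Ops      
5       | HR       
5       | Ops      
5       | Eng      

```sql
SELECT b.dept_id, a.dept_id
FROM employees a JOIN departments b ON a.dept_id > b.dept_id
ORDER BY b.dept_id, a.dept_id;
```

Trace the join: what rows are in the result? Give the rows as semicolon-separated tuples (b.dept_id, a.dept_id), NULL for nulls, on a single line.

(5, 8); (5, 8); (5, 8); (5, 8)

INNER JOIN keeps only pairs where the ON condition holds.
Matching on a.dept_id > b.dept_id. A NULL in a compared column never satisfies the condition.
- a (dept_id=1) has no partner → excluded.
- a (dept_id=5) has no partner → excluded.
- a (dept_id=1) has no partner → excluded.
- a (dept_id=NULL) has no partner → excluded.
- a (dept_id=3) has no partner → excluded.
- a (dept_id=8) pairs with 4 row(s) of b.
- a (dept_id=5) has no partner → excluded.
After projecting and ordering:
b.dept_id | a.dept_id
5 | 8
5 | 8
5 | 8
5 | 8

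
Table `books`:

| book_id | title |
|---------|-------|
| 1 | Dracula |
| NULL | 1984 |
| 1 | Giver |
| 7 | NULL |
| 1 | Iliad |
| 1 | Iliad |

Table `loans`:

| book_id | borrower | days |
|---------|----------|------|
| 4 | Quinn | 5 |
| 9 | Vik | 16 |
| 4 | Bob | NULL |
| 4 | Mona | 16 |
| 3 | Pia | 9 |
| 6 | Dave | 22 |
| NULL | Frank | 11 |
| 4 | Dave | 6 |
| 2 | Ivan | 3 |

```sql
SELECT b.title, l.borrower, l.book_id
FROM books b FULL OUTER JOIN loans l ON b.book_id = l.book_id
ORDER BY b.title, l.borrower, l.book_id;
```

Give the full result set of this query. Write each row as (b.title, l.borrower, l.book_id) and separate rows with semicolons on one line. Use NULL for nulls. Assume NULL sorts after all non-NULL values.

FULL OUTER JOIN keeps every row from both sides; unmatched rows get NULL for the other side's columns.
Matching on b.book_id = l.book_id. A NULL in a compared column never satisfies the condition.
- b[0] book_id=1 → no match; kept with NULLs on the l side.
- b[1] book_id=NULL → no match; kept with NULLs on the l side.
- b[2] book_id=1 → no match; kept with NULLs on the l side.
- b[3] book_id=7 → no match; kept with NULLs on the l side.
- b[4] book_id=1 → no match; kept with NULLs on the l side.
- b[5] book_id=1 → no match; kept with NULLs on the l side.
- plus 9 unmatched l row(s), each kept with NULL b columns.

(1984, NULL, NULL); (Dracula, NULL, NULL); (Giver, NULL, NULL); (Iliad, NULL, NULL); (Iliad, NULL, NULL); (NULL, Bob, 4); (NULL, Dave, 4); (NULL, Dave, 6); (NULL, Frank, NULL); (NULL, Ivan, 2); (NULL, Mona, 4); (NULL, Pia, 3); (NULL, Quinn, 4); (NULL, Vik, 9); (NULL, NULL, NULL)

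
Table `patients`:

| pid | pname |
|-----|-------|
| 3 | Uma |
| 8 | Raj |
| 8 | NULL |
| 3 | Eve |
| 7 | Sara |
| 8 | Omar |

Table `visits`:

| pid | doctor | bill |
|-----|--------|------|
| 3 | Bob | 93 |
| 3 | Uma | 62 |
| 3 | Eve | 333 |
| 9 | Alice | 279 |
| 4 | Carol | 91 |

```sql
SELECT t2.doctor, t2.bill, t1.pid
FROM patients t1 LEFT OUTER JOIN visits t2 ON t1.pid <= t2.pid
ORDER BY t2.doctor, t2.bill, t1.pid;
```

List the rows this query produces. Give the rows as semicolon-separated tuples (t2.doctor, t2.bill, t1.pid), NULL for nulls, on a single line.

LEFT JOIN keeps every row from `patients`; unmatched rows get NULL for `visits`'s columns.
Matching on t1.pid <= t2.pid.
- t1 (pid=3) pairs with 5 row(s) of t2.
- t1 (pid=8) pairs with 1 row(s) of t2.
- t1 (pid=8) pairs with 1 row(s) of t2.
- t1 (pid=3) pairs with 5 row(s) of t2.
- t1 (pid=7) pairs with 1 row(s) of t2.
- t1 (pid=8) pairs with 1 row(s) of t2.

(Alice, 279, 3); (Alice, 279, 3); (Alice, 279, 7); (Alice, 279, 8); (Alice, 279, 8); (Alice, 279, 8); (Bob, 93, 3); (Bob, 93, 3); (Carol, 91, 3); (Carol, 91, 3); (Eve, 333, 3); (Eve, 333, 3); (Uma, 62, 3); (Uma, 62, 3)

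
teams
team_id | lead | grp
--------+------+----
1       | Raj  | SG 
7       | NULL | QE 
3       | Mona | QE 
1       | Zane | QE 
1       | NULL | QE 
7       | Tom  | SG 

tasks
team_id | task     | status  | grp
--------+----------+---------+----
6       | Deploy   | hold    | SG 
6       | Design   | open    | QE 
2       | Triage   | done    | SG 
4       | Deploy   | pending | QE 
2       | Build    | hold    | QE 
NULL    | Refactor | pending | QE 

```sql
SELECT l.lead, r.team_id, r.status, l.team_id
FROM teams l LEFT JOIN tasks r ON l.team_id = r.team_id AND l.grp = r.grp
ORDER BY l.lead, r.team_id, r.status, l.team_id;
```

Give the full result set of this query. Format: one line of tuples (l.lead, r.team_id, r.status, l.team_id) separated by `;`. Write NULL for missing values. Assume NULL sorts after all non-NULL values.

LEFT JOIN keeps every row from `teams`; unmatched rows get NULL for `tasks`'s columns.
Matching on l.team_id = r.team_id AND l.grp = r.grp. A NULL in a compared column never satisfies the condition.
- l[0] team_id=1, grp=SG → no match; kept with NULLs on the r side.
- l[1] team_id=7, grp=QE → no match; kept with NULLs on the r side.
- l[2] team_id=3, grp=QE → no match; kept with NULLs on the r side.
- l[3] team_id=1, grp=QE → no match; kept with NULLs on the r side.
- l[4] team_id=1, grp=QE → no match; kept with NULLs on the r side.
- l[5] team_id=7, grp=SG → no match; kept with NULLs on the r side.
After projecting and ordering:
l.lead | r.team_id | r.status | l.team_id
Mona | NULL | NULL | 3
Raj | NULL | NULL | 1
Tom | NULL | NULL | 7
Zane | NULL | NULL | 1
NULL | NULL | NULL | 1
NULL | NULL | NULL | 7

(Mona, NULL, NULL, 3); (Raj, NULL, NULL, 1); (Tom, NULL, NULL, 7); (Zane, NULL, NULL, 1); (NULL, NULL, NULL, 1); (NULL, NULL, NULL, 7)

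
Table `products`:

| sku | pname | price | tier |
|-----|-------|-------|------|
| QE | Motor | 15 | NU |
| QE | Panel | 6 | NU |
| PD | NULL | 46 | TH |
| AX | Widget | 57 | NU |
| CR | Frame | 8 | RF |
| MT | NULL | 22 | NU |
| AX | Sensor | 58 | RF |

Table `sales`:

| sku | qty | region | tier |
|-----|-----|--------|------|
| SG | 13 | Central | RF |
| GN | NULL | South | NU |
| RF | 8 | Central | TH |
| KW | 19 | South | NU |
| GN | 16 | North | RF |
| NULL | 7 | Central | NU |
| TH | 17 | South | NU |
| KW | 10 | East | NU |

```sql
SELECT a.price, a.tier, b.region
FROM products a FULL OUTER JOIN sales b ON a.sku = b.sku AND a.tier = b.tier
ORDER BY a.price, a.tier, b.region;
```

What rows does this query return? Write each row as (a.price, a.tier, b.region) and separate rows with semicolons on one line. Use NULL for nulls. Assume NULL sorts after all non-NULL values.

FULL OUTER JOIN keeps every row from both sides; unmatched rows get NULL for the other side's columns.
Matching on a.sku = b.sku AND a.tier = b.tier. A NULL in a compared column never satisfies the condition.
- a[0] sku=QE, tier=NU → no match; kept with NULLs on the b side.
- a[1] sku=QE, tier=NU → no match; kept with NULLs on the b side.
- a[2] sku=PD, tier=TH → no match; kept with NULLs on the b side.
- a[3] sku=AX, tier=NU → no match; kept with NULLs on the b side.
- a[4] sku=CR, tier=RF → no match; kept with NULLs on the b side.
- a[5] sku=MT, tier=NU → no match; kept with NULLs on the b side.
- a[6] sku=AX, tier=RF → no match; kept with NULLs on the b side.
- plus 8 unmatched b row(s), each kept with NULL a columns.

(6, NU, NULL); (8, RF, NULL); (15, NU, NULL); (22, NU, NULL); (46, TH, NULL); (57, NU, NULL); (58, RF, NULL); (NULL, NULL, Central); (NULL, NULL, Central); (NULL, NULL, Central); (NULL, NULL, East); (NULL, NULL, North); (NULL, NULL, South); (NULL, NULL, South); (NULL, NULL, South)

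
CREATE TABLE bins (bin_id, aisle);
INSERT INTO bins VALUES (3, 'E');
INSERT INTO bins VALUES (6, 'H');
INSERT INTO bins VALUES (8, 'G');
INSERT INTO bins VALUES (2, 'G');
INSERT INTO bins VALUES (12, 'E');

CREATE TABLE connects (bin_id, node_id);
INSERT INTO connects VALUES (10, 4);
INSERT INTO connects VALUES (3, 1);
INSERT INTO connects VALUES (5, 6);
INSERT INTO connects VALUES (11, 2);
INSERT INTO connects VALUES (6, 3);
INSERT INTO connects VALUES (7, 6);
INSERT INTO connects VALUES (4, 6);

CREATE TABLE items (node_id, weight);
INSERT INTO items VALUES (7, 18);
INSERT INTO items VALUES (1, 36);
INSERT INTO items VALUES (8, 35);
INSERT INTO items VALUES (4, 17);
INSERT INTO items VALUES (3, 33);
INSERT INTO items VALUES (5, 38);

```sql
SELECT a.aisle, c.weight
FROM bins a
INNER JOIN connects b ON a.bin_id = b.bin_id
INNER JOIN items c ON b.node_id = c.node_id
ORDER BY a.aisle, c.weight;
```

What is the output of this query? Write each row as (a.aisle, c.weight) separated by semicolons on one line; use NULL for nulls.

Joins associate left-to-right: bins INNER JOIN connects on bin_id gives 2 intermediate row(s).
Then INNER JOIN `items c` on node_id: keep only rows whose b.node_id appears in c.

(E, 36); (H, 33)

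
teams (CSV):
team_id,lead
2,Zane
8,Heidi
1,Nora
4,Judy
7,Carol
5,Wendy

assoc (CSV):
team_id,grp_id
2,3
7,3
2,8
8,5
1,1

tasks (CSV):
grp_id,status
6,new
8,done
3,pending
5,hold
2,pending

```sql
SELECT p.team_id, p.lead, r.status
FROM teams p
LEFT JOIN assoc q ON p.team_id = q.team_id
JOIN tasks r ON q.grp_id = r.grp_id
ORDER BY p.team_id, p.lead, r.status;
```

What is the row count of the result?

Evaluate left to right. First `teams p LEFT JOIN assoc q` on team_id: 7 row(s).
Then INNER JOIN `tasks r` on grp_id: keep only rows whose q.grp_id appears in r.
Result: 4 row(s).

4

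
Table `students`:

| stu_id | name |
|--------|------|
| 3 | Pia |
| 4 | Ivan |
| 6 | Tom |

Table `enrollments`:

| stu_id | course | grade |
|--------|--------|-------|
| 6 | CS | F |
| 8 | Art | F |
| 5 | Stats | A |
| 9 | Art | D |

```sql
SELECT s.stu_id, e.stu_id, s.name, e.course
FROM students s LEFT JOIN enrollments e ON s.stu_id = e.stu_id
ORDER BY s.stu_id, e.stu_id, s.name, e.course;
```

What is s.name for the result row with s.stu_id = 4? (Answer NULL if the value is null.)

LEFT JOIN keeps every row from `students`; unmatched rows get NULL for `enrollments`'s columns.
Matching on s.stu_id = e.stu_id.
Matched pairs: 1; unmatched s rows kept: 2.

Ivan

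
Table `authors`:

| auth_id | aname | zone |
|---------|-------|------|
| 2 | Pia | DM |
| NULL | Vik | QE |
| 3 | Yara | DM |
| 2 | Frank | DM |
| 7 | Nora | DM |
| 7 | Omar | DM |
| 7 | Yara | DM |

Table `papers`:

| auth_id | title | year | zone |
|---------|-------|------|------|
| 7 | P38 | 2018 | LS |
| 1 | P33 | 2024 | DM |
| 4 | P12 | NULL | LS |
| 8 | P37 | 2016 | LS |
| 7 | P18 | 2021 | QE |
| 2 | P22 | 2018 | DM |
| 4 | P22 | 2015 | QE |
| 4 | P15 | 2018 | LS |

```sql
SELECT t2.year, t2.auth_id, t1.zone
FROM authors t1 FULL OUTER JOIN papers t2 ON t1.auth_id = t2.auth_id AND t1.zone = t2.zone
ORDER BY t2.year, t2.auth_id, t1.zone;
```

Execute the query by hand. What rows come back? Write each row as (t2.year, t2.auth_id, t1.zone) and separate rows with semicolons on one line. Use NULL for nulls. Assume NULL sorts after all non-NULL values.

(2015, 4, NULL); (2016, 8, NULL); (2018, 2, DM); (2018, 2, DM); (2018, 4, NULL); (2018, 7, NULL); (2021, 7, NULL); (2024, 1, NULL); (NULL, 4, NULL); (NULL, NULL, DM); (NULL, NULL, DM); (NULL, NULL, DM); (NULL, NULL, DM); (NULL, NULL, QE)

FULL OUTER JOIN keeps every row from both sides; unmatched rows get NULL for the other side's columns.
Matching on t1.auth_id = t2.auth_id AND t1.zone = t2.zone. A NULL in a compared column never satisfies the condition.
- t1 row (auth_id=2, zone=DM): matches 1 t2 row(s) → 1 output row(s).
- t1 row (auth_id=NULL, zone=QE): no match → kept, t2 columns NULL.
- t1 row (auth_id=3, zone=DM): no match → kept, t2 columns NULL.
- t1 row (auth_id=2, zone=DM): matches 1 t2 row(s) → 1 output row(s).
- t1 row (auth_id=7, zone=DM): no match → kept, t2 columns NULL.
- t1 row (auth_id=7, zone=DM): no match → kept, t2 columns NULL.
- t1 row (auth_id=7, zone=DM): no match → kept, t2 columns NULL.
- plus 7 unmatched t2 row(s), each kept with NULL t1 columns.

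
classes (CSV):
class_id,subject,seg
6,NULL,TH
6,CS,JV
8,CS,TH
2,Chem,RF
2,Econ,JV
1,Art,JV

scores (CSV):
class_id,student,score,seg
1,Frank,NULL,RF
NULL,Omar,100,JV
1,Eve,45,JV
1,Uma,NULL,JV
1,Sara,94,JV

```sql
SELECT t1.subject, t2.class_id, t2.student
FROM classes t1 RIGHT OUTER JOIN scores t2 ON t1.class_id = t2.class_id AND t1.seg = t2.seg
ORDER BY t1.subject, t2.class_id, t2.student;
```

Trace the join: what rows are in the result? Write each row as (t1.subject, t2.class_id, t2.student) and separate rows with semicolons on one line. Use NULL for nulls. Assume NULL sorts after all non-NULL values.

RIGHT JOIN keeps every row from `scores`; unmatched rows get NULL for `classes`'s columns.
Matching on t1.class_id = t2.class_id AND t1.seg = t2.seg. A NULL in a compared column never satisfies the condition.
Matched pairs: 3; unmatched t2 rows kept: 2.

(Art, 1, Eve); (Art, 1, Sara); (Art, 1, Uma); (NULL, 1, Frank); (NULL, NULL, Omar)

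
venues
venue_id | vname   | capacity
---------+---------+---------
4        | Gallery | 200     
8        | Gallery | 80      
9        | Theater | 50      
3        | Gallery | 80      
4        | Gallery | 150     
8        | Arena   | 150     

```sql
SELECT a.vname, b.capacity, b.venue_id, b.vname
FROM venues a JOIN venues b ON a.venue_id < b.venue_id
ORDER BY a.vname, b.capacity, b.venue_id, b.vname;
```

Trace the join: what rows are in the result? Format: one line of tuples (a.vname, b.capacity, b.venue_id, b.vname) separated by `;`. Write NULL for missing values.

INNER JOIN keeps only pairs where the ON condition holds.
Matching on a.venue_id < b.venue_id.
- venue_id=4: 3 matching b row(s), so 3 row(s) emitted.
- venue_id=8: 1 matching b row(s), so 1 row(s) emitted.
- venue_id=9: no matching b row, dropped.
- venue_id=3: 5 matching b row(s), so 5 row(s) emitted.
- venue_id=4: 3 matching b row(s), so 3 row(s) emitted.
- venue_id=8: 1 matching b row(s), so 1 row(s) emitted.

(Arena, 50, 9, Theater); (Gallery, 50, 9, Theater); (Gallery, 50, 9, Theater); (Gallery, 50, 9, Theater); (Gallery, 50, 9, Theater); (Gallery, 80, 8, Gallery); (Gallery, 80, 8, Gallery); (Gallery, 80, 8, Gallery); (Gallery, 150, 4, Gallery); (Gallery, 150, 8, Arena); (Gallery, 150, 8, Arena); (Gallery, 150, 8, Arena); (Gallery, 200, 4, Gallery)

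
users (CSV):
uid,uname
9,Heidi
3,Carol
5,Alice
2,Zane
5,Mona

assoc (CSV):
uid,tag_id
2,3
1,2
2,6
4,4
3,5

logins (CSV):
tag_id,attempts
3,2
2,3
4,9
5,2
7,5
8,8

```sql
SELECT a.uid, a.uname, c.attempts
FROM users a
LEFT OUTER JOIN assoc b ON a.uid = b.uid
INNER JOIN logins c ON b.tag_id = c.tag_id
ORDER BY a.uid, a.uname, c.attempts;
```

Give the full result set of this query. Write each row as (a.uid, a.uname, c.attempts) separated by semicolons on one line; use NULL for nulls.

Step 1 — a LEFT JOIN b on uid → 6 row(s).
Then INNER JOIN `logins c` on tag_id: keep only rows whose b.tag_id appears in c.

(2, Zane, 2); (3, Carol, 2)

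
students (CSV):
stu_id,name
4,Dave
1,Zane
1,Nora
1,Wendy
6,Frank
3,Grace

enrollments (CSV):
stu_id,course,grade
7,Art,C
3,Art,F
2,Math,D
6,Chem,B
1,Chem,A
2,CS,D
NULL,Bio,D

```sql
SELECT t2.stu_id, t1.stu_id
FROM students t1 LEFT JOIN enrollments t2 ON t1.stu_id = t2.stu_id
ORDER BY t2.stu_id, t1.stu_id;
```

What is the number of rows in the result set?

LEFT JOIN keeps every row from `students`; unmatched rows get NULL for `enrollments`'s columns.
Matching on t1.stu_id = t2.stu_id. A NULL in a compared column never satisfies the condition.
- stu_id=4: no t2 row matches, row kept with t2 columns NULL.
- stu_id=1: 1 matching t2 row(s), so 1 row(s) emitted.
- stu_id=1: 1 matching t2 row(s), so 1 row(s) emitted.
- stu_id=1: 1 matching t2 row(s), so 1 row(s) emitted.
- stu_id=6: 1 matching t2 row(s), so 1 row(s) emitted.
- stu_id=3: 1 matching t2 row(s), so 1 row(s) emitted.
Total: 5 matched + 1 padded = 6 rows.

6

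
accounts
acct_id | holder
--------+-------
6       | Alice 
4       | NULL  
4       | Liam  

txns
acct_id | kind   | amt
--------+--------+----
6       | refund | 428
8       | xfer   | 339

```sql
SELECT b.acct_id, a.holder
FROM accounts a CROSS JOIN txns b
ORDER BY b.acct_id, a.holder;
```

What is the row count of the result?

6

CROSS JOIN pairs every row of `accounts` with every row of `txns`: 3 × 2 = 6 rows.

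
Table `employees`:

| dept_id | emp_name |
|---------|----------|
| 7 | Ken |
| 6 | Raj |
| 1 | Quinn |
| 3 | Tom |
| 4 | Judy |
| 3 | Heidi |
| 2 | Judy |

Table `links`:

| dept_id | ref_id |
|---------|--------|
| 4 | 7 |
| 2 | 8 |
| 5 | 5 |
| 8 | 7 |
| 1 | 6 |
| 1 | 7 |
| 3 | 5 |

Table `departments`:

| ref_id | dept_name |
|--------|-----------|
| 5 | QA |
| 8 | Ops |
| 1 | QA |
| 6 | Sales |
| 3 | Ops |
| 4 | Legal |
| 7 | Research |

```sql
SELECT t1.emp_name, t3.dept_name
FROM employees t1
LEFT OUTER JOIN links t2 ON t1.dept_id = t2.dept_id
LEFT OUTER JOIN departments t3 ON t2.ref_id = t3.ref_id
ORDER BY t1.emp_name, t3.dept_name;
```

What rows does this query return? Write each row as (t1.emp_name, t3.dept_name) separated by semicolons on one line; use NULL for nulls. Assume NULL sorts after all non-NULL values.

(Heidi, QA); (Judy, Ops); (Judy, Research); (Ken, NULL); (Quinn, Research); (Quinn, Sales); (Raj, NULL); (Tom, QA)

Evaluate left to right. First `employees t1 LEFT JOIN links t2` on dept_id: 8 row(s).
Then LEFT JOIN `departments t3` on ref_id: each of those 8 rows is kept; rows whose t2.ref_id has no match in t3 get NULL for t3's columns.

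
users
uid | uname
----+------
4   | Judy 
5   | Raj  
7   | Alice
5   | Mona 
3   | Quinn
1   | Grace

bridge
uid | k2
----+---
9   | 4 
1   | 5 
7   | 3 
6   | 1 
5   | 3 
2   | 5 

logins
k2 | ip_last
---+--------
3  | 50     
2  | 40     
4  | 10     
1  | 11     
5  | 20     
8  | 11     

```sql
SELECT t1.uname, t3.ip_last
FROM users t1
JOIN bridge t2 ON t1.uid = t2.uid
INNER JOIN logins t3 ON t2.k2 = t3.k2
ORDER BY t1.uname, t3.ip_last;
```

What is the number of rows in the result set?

4

Evaluate left to right. First `users t1 INNER JOIN bridge t2` on uid: 4 row(s).
Then INNER JOIN `logins t3` on k2: keep only rows whose t2.k2 appears in t3.
Result: 4 row(s).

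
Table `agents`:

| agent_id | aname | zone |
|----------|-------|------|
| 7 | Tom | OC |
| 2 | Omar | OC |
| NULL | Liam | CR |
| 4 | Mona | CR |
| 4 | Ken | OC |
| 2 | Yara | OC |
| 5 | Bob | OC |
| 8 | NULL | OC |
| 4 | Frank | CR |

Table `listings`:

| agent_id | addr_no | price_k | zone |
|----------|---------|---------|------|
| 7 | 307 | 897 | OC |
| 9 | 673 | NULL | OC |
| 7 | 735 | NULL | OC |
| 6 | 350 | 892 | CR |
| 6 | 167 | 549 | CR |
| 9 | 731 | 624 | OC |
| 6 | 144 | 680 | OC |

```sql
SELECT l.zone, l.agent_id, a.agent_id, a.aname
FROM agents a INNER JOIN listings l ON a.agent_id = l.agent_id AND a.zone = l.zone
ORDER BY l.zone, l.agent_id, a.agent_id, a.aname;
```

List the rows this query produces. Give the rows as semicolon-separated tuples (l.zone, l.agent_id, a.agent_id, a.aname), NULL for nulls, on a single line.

(OC, 7, 7, Tom); (OC, 7, 7, Tom)

INNER JOIN keeps only pairs where the ON condition holds.
Matching on a.agent_id = l.agent_id AND a.zone = l.zone. A NULL in a compared column never satisfies the condition.
Matched pairs: 2.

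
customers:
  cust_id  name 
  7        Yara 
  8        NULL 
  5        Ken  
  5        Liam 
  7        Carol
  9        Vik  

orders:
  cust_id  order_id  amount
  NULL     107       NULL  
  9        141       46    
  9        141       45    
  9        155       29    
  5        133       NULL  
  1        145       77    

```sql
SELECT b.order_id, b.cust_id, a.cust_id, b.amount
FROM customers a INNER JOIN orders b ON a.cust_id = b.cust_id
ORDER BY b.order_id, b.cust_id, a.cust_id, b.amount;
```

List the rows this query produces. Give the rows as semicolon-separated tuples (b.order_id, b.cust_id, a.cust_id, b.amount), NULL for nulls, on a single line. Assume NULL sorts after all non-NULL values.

(133, 5, 5, NULL); (133, 5, 5, NULL); (141, 9, 9, 45); (141, 9, 9, 46); (155, 9, 9, 29)

INNER JOIN keeps only pairs where the ON condition holds.
Matching on a.cust_id = b.cust_id. A NULL in a compared column never satisfies the condition.
- a row (cust_id=7): no match → dropped.
- a row (cust_id=8): no match → dropped.
- a row (cust_id=5): matches 1 b row(s) → 1 output row(s).
- a row (cust_id=5): matches 1 b row(s) → 1 output row(s).
- a row (cust_id=7): no match → dropped.
- a row (cust_id=9): matches 3 b row(s) → 3 output row(s).
After projecting and ordering:
b.order_id | b.cust_id | a.cust_id | b.amount
133 | 5 | 5 | NULL
133 | 5 | 5 | NULL
141 | 9 | 9 | 45
141 | 9 | 9 | 46
155 | 9 | 9 | 29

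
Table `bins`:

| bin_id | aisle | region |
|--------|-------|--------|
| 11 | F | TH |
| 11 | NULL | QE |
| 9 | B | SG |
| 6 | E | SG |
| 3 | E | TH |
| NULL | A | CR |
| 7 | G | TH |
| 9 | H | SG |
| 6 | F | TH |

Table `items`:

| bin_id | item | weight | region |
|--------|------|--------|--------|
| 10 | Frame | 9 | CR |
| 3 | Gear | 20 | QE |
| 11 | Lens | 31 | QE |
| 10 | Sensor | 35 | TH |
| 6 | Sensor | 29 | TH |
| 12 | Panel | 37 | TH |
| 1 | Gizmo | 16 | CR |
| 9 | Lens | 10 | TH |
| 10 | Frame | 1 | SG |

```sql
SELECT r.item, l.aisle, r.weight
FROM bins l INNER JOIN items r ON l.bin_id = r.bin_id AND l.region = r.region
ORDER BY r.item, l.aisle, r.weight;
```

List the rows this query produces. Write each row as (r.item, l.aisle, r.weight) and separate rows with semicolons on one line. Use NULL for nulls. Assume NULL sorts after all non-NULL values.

(Lens, NULL, 31); (Sensor, F, 29)

INNER JOIN keeps only pairs where the ON condition holds.
Matching on l.bin_id = r.bin_id AND l.region = r.region. A NULL in a compared column never satisfies the condition.
- bin_id=11, region=TH: no matching r row, dropped.
- bin_id=11, region=QE: 1 matching r row(s), so 1 row(s) emitted.
- bin_id=9, region=SG: no matching r row, dropped.
- bin_id=6, region=SG: no matching r row, dropped.
- bin_id=3, region=TH: no matching r row, dropped.
- bin_id=NULL, region=CR: no matching r row, dropped.
- bin_id=7, region=TH: no matching r row, dropped.
- bin_id=9, region=SG: no matching r row, dropped.
- bin_id=6, region=TH: 1 matching r row(s), so 1 row(s) emitted.
After projecting and ordering:
r.item | l.aisle | r.weight
Lens | NULL | 31
Sensor | F | 29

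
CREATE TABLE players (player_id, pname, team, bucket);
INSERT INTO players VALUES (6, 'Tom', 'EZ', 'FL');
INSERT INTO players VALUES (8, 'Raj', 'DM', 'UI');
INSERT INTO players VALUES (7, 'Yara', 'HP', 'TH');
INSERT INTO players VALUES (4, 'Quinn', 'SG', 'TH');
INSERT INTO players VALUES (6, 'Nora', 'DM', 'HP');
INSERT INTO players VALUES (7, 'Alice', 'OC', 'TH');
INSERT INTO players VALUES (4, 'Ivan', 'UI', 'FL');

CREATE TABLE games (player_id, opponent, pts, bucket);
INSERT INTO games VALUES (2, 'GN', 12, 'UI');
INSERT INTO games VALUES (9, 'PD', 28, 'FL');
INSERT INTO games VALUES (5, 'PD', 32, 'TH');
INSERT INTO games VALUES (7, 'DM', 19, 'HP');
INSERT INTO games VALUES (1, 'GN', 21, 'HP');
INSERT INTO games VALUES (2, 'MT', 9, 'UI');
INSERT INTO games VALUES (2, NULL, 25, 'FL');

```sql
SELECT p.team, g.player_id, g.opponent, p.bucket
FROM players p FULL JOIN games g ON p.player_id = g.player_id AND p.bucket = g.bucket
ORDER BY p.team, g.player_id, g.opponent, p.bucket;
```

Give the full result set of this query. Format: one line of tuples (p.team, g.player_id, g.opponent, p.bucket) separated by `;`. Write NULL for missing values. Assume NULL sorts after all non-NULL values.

(DM, NULL, NULL, HP); (DM, NULL, NULL, UI); (EZ, NULL, NULL, FL); (HP, NULL, NULL, TH); (OC, NULL, NULL, TH); (SG, NULL, NULL, TH); (UI, NULL, NULL, FL); (NULL, 1, GN, NULL); (NULL, 2, GN, NULL); (NULL, 2, MT, NULL); (NULL, 2, NULL, NULL); (NULL, 5, PD, NULL); (NULL, 7, DM, NULL); (NULL, 9, PD, NULL)

FULL OUTER JOIN keeps every row from both sides; unmatched rows get NULL for the other side's columns.
Matching on p.player_id = g.player_id AND p.bucket = g.bucket.
Matched pairs: 0; unmatched p rows kept: 7; unmatched g rows kept: 7.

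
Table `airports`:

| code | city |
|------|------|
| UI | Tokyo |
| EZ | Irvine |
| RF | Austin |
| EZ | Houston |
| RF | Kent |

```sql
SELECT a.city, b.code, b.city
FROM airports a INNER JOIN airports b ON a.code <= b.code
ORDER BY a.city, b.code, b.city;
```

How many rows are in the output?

INNER JOIN keeps only pairs where the ON condition holds.
Matching on a.code <= b.code.
- code=UI: 1 matching b row(s), so 1 row(s) emitted.
- code=EZ: 5 matching b row(s), so 5 row(s) emitted.
- code=RF: 3 matching b row(s), so 3 row(s) emitted.
- code=EZ: 5 matching b row(s), so 5 row(s) emitted.
- code=RF: 3 matching b row(s), so 3 row(s) emitted.
Total: 17 rows.

17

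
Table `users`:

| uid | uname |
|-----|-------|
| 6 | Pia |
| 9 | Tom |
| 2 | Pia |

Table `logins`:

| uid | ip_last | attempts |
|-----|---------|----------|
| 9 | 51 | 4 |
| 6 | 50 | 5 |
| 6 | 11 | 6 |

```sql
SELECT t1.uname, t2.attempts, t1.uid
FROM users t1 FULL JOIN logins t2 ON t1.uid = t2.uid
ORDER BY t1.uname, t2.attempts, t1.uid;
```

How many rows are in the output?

4

FULL OUTER JOIN keeps every row from both sides; unmatched rows get NULL for the other side's columns.
Matching on t1.uid = t2.uid.
- uid=6: 2 matching t2 row(s), so 2 row(s) emitted.
- uid=9: 1 matching t2 row(s), so 1 row(s) emitted.
- uid=2: no t2 row matches, row kept with t2 columns NULL.
Total: 3 matched + 1 padded = 4 rows.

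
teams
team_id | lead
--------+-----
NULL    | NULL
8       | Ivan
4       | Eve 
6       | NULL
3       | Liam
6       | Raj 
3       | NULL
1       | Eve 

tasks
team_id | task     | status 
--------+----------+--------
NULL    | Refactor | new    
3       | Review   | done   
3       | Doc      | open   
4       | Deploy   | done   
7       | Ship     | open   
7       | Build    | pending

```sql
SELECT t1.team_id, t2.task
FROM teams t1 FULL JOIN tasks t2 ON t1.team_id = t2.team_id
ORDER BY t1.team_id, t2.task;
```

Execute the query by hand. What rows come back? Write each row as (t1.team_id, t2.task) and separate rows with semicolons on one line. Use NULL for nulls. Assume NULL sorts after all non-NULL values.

(1, NULL); (3, Doc); (3, Doc); (3, Review); (3, Review); (4, Deploy); (6, NULL); (6, NULL); (8, NULL); (NULL, Build); (NULL, Refactor); (NULL, Ship); (NULL, NULL)

FULL OUTER JOIN keeps every row from both sides; unmatched rows get NULL for the other side's columns.
Matching on t1.team_id = t2.team_id. A NULL in a compared column never satisfies the condition.
- team_id=NULL: no t2 row matches, row kept with t2 columns NULL.
- team_id=8: no t2 row matches, row kept with t2 columns NULL.
- team_id=4: 1 matching t2 row(s), so 1 row(s) emitted.
- team_id=6: no t2 row matches, row kept with t2 columns NULL.
- team_id=3: 2 matching t2 row(s), so 2 row(s) emitted.
- team_id=6: no t2 row matches, row kept with t2 columns NULL.
- team_id=3: 2 matching t2 row(s), so 2 row(s) emitted.
- team_id=1: no t2 row matches, row kept with t2 columns NULL.
- 3 row(s) from t2 found no t1 partner → padded with NULL.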